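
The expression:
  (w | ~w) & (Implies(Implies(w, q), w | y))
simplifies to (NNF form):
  w | y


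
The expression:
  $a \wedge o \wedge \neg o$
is never true.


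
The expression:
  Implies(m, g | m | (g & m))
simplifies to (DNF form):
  True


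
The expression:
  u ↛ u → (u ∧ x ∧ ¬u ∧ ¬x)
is always true.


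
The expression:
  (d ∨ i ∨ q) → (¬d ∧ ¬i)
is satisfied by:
  {d: False, i: False}


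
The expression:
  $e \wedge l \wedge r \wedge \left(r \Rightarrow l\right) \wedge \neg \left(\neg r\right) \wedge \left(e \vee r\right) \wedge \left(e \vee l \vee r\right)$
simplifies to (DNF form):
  $e \wedge l \wedge r$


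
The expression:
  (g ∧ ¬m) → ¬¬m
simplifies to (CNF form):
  m ∨ ¬g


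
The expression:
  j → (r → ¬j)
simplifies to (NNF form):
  ¬j ∨ ¬r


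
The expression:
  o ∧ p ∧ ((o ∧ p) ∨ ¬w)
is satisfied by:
  {p: True, o: True}


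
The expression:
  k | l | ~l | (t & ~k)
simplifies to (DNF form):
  True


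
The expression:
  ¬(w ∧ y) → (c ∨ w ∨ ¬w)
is always true.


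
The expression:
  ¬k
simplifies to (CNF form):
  ¬k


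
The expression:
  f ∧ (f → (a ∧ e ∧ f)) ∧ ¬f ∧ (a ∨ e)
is never true.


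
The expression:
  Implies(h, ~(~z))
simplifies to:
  z | ~h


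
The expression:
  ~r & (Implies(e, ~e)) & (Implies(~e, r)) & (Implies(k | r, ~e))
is never true.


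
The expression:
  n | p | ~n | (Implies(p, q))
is always true.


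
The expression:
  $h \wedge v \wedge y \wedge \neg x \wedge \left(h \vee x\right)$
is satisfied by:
  {h: True, y: True, v: True, x: False}


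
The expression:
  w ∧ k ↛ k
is never true.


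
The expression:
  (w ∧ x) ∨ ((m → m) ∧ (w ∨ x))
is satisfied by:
  {x: True, w: True}
  {x: True, w: False}
  {w: True, x: False}


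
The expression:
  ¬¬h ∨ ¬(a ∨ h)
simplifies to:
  h ∨ ¬a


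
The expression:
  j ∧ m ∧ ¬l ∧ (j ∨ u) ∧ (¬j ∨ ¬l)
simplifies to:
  j ∧ m ∧ ¬l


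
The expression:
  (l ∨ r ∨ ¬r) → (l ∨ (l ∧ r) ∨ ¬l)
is always true.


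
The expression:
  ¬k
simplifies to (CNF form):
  ¬k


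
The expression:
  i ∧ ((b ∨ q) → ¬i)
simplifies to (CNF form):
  i ∧ ¬b ∧ ¬q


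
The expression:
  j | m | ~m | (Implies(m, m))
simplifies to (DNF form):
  True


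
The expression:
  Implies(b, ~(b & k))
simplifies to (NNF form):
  ~b | ~k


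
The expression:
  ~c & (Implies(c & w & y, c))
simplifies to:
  ~c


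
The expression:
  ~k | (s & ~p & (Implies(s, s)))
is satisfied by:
  {s: True, k: False, p: False}
  {s: False, k: False, p: False}
  {p: True, s: True, k: False}
  {p: True, s: False, k: False}
  {k: True, s: True, p: False}


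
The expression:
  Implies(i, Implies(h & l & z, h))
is always true.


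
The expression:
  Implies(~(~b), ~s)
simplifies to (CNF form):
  ~b | ~s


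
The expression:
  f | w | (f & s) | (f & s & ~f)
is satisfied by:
  {w: True, f: True}
  {w: True, f: False}
  {f: True, w: False}


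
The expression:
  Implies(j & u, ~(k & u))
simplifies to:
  ~j | ~k | ~u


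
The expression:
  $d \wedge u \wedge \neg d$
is never true.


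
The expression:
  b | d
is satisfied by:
  {b: True, d: True}
  {b: True, d: False}
  {d: True, b: False}


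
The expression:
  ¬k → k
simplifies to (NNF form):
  k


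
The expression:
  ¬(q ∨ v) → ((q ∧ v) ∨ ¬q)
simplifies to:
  True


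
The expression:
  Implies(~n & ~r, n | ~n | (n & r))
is always true.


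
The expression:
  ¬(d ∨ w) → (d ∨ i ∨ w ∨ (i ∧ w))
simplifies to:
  d ∨ i ∨ w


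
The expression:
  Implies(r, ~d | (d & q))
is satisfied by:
  {q: True, d: False, r: False}
  {q: False, d: False, r: False}
  {r: True, q: True, d: False}
  {r: True, q: False, d: False}
  {d: True, q: True, r: False}
  {d: True, q: False, r: False}
  {d: True, r: True, q: True}


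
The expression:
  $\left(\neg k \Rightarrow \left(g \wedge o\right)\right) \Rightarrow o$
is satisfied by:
  {o: True, k: False}
  {k: False, o: False}
  {k: True, o: True}


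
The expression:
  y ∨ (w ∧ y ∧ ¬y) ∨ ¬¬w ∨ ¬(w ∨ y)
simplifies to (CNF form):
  True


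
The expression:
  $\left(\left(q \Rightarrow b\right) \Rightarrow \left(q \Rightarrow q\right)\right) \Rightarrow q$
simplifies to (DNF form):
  $q$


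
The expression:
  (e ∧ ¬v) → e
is always true.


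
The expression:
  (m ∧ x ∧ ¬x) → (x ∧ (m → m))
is always true.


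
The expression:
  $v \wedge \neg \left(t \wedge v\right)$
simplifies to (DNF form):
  $v \wedge \neg t$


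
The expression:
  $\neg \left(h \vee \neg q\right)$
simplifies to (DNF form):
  $q \wedge \neg h$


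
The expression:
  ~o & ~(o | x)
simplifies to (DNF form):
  ~o & ~x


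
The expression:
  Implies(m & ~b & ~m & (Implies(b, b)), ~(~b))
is always true.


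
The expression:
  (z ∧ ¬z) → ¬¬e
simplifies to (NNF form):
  True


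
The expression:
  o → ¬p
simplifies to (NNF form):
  ¬o ∨ ¬p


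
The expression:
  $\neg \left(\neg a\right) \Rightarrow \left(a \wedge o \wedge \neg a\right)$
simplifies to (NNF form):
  $\neg a$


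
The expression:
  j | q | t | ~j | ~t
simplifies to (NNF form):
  True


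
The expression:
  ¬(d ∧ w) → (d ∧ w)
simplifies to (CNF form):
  d ∧ w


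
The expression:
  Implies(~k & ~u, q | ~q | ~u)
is always true.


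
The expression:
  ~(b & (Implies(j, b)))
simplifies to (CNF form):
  ~b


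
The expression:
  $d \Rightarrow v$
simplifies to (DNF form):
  $v \vee \neg d$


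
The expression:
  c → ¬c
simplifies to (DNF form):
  ¬c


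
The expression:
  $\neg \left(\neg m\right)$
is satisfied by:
  {m: True}


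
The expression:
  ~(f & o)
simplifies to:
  ~f | ~o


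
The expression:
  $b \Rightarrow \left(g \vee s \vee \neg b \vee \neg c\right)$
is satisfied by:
  {s: True, g: True, c: False, b: False}
  {s: True, c: False, g: False, b: False}
  {g: True, s: False, c: False, b: False}
  {s: False, c: False, g: False, b: False}
  {b: True, s: True, g: True, c: False}
  {b: True, s: True, c: False, g: False}
  {b: True, g: True, s: False, c: False}
  {b: True, s: False, c: False, g: False}
  {s: True, c: True, g: True, b: False}
  {s: True, c: True, b: False, g: False}
  {c: True, g: True, b: False, s: False}
  {c: True, b: False, g: False, s: False}
  {s: True, c: True, b: True, g: True}
  {s: True, c: True, b: True, g: False}
  {c: True, b: True, g: True, s: False}


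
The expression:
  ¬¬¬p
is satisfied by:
  {p: False}


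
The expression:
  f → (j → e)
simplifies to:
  e ∨ ¬f ∨ ¬j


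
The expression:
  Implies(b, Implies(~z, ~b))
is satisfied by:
  {z: True, b: False}
  {b: False, z: False}
  {b: True, z: True}


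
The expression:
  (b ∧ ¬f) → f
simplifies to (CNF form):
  f ∨ ¬b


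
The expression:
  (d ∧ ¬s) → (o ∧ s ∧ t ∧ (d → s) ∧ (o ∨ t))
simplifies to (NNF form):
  s ∨ ¬d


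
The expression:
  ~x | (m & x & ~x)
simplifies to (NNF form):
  ~x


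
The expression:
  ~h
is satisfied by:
  {h: False}


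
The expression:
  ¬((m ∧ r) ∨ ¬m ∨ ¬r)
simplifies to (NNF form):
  False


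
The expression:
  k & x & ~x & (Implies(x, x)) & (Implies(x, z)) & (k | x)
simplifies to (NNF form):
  False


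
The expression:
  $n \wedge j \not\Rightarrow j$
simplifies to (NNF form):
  $\text{False}$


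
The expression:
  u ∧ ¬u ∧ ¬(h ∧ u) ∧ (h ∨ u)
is never true.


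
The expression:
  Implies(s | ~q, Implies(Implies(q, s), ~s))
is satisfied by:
  {s: False}


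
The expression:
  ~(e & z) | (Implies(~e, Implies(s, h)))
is always true.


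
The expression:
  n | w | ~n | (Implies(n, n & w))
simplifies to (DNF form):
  True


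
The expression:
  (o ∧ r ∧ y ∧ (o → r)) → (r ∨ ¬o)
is always true.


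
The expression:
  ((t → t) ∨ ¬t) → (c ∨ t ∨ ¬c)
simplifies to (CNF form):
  True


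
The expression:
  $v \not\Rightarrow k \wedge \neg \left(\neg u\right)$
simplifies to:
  $u \wedge v \wedge \neg k$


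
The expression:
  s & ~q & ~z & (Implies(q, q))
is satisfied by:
  {s: True, q: False, z: False}


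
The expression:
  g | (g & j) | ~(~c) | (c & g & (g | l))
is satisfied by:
  {c: True, g: True}
  {c: True, g: False}
  {g: True, c: False}


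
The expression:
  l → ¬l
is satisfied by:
  {l: False}


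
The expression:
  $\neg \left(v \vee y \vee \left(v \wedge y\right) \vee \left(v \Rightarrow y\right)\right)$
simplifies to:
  $\text{False}$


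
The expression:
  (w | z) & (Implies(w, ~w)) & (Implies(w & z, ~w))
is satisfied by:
  {z: True, w: False}


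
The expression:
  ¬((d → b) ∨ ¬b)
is never true.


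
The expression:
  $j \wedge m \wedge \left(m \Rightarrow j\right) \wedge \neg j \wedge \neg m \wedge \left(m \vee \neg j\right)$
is never true.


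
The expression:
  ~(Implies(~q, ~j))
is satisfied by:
  {j: True, q: False}


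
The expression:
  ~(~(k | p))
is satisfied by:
  {k: True, p: True}
  {k: True, p: False}
  {p: True, k: False}


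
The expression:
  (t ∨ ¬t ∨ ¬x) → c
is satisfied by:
  {c: True}


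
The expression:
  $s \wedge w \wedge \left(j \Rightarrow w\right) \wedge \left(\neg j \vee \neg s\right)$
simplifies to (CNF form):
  $s \wedge w \wedge \neg j$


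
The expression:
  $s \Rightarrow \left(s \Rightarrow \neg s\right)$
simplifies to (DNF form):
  $\neg s$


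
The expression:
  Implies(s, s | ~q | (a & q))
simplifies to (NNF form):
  True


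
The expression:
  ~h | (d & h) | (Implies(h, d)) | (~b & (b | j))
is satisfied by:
  {d: True, j: True, h: False, b: False}
  {d: True, j: False, h: False, b: False}
  {b: True, d: True, j: True, h: False}
  {b: True, d: True, j: False, h: False}
  {j: True, b: False, h: False, d: False}
  {j: False, b: False, h: False, d: False}
  {b: True, j: True, h: False, d: False}
  {b: True, j: False, h: False, d: False}
  {d: True, h: True, j: True, b: False}
  {d: True, h: True, j: False, b: False}
  {b: True, d: True, h: True, j: True}
  {b: True, d: True, h: True, j: False}
  {h: True, j: True, b: False, d: False}


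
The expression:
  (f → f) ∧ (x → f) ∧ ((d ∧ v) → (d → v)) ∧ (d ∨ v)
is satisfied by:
  {v: True, f: True, d: True, x: False}
  {v: True, f: True, d: False, x: False}
  {v: True, d: True, f: False, x: False}
  {v: True, d: False, f: False, x: False}
  {f: True, d: True, v: False, x: False}
  {d: True, v: False, f: False, x: False}
  {x: True, v: True, f: True, d: True}
  {x: True, v: True, f: True, d: False}
  {x: True, f: True, d: True, v: False}


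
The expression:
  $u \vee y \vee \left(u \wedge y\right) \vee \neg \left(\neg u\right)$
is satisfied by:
  {y: True, u: True}
  {y: True, u: False}
  {u: True, y: False}


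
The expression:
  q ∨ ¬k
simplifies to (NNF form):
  q ∨ ¬k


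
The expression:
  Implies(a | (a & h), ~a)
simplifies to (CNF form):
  ~a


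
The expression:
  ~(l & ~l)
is always true.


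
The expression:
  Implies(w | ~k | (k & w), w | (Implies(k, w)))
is always true.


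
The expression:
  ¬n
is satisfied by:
  {n: False}


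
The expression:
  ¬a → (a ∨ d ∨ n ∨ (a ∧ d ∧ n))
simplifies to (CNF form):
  a ∨ d ∨ n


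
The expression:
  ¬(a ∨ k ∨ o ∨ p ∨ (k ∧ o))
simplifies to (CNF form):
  ¬a ∧ ¬k ∧ ¬o ∧ ¬p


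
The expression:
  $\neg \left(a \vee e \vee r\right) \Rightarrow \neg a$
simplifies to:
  $\text{True}$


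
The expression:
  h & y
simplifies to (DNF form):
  h & y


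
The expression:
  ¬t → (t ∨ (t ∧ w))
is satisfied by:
  {t: True}


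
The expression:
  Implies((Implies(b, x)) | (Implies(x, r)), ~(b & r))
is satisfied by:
  {b: False, r: False}
  {r: True, b: False}
  {b: True, r: False}


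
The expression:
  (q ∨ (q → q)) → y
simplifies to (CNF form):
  y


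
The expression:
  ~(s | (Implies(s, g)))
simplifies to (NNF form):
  False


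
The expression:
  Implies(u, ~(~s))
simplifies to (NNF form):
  s | ~u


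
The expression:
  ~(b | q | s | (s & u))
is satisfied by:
  {q: False, b: False, s: False}


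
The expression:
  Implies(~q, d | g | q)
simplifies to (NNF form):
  d | g | q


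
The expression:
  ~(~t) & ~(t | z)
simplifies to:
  False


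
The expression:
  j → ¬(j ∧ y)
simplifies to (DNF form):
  ¬j ∨ ¬y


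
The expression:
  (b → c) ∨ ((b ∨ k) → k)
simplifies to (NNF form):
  c ∨ k ∨ ¬b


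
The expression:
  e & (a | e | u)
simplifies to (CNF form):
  e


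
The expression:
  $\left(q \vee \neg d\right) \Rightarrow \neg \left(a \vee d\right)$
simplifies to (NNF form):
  $\left(d \wedge \neg q\right) \vee \left(\neg a \wedge \neg d\right)$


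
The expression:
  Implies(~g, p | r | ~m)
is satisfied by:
  {r: True, p: True, g: True, m: False}
  {r: True, p: True, m: False, g: False}
  {r: True, g: True, m: False, p: False}
  {r: True, m: False, g: False, p: False}
  {p: True, g: True, m: False, r: False}
  {p: True, m: False, g: False, r: False}
  {g: True, p: False, m: False, r: False}
  {p: False, m: False, g: False, r: False}
  {p: True, r: True, m: True, g: True}
  {p: True, r: True, m: True, g: False}
  {r: True, m: True, g: True, p: False}
  {r: True, m: True, p: False, g: False}
  {g: True, m: True, p: True, r: False}
  {m: True, p: True, r: False, g: False}
  {m: True, g: True, r: False, p: False}


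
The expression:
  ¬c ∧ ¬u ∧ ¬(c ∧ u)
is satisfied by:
  {u: False, c: False}


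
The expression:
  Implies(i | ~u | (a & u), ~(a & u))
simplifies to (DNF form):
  ~a | ~u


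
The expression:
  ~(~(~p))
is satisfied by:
  {p: False}


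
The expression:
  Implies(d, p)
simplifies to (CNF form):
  p | ~d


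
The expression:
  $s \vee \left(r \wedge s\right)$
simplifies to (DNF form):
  $s$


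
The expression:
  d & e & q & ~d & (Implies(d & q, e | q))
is never true.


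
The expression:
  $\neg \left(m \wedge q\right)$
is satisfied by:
  {m: False, q: False}
  {q: True, m: False}
  {m: True, q: False}


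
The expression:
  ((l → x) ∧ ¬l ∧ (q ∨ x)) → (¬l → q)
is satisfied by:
  {q: True, l: True, x: False}
  {q: True, l: False, x: False}
  {l: True, q: False, x: False}
  {q: False, l: False, x: False}
  {x: True, q: True, l: True}
  {x: True, q: True, l: False}
  {x: True, l: True, q: False}


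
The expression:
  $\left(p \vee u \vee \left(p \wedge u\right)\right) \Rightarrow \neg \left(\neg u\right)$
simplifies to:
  $u \vee \neg p$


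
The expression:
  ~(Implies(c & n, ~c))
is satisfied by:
  {c: True, n: True}


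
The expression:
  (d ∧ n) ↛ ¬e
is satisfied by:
  {e: True, d: True, n: True}


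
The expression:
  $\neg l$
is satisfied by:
  {l: False}


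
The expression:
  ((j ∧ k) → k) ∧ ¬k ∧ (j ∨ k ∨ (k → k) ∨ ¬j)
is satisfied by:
  {k: False}


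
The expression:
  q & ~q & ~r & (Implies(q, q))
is never true.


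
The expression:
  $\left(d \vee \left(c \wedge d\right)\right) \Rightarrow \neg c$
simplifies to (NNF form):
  $\neg c \vee \neg d$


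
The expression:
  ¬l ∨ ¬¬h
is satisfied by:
  {h: True, l: False}
  {l: False, h: False}
  {l: True, h: True}


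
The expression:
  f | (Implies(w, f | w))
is always true.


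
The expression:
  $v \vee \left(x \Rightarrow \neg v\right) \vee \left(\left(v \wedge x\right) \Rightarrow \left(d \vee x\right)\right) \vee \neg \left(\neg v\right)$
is always true.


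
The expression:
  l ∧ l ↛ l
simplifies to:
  False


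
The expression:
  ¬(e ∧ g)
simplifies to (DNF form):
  ¬e ∨ ¬g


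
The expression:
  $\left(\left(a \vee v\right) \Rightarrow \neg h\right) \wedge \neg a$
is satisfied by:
  {h: False, a: False, v: False}
  {v: True, h: False, a: False}
  {h: True, v: False, a: False}


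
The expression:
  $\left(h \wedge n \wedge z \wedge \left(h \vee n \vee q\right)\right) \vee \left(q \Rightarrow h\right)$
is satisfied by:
  {h: True, q: False}
  {q: False, h: False}
  {q: True, h: True}


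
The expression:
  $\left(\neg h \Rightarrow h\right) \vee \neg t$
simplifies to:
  $h \vee \neg t$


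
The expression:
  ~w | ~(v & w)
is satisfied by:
  {w: False, v: False}
  {v: True, w: False}
  {w: True, v: False}


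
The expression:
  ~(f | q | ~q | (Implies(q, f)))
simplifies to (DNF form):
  False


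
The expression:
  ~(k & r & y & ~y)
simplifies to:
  True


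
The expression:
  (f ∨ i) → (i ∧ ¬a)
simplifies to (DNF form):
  (i ∧ ¬a) ∨ (¬f ∧ ¬i)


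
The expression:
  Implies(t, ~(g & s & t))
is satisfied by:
  {s: False, t: False, g: False}
  {g: True, s: False, t: False}
  {t: True, s: False, g: False}
  {g: True, t: True, s: False}
  {s: True, g: False, t: False}
  {g: True, s: True, t: False}
  {t: True, s: True, g: False}


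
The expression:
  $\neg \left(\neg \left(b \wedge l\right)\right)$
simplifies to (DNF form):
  $b \wedge l$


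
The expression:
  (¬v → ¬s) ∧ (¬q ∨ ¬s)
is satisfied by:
  {v: True, s: False, q: False}
  {v: False, s: False, q: False}
  {q: True, v: True, s: False}
  {q: True, v: False, s: False}
  {s: True, v: True, q: False}


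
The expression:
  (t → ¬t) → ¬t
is always true.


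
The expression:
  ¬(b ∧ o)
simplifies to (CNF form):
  ¬b ∨ ¬o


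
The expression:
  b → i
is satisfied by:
  {i: True, b: False}
  {b: False, i: False}
  {b: True, i: True}


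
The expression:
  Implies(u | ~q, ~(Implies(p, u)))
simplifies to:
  ~u & (p | q)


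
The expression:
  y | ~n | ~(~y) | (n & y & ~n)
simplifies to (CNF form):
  y | ~n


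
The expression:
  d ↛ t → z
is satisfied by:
  {t: True, z: True, d: False}
  {t: True, z: False, d: False}
  {z: True, t: False, d: False}
  {t: False, z: False, d: False}
  {d: True, t: True, z: True}
  {d: True, t: True, z: False}
  {d: True, z: True, t: False}


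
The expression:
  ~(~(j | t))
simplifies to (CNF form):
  j | t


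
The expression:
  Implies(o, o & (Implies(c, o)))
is always true.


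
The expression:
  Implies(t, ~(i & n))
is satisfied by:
  {t: False, n: False, i: False}
  {i: True, t: False, n: False}
  {n: True, t: False, i: False}
  {i: True, n: True, t: False}
  {t: True, i: False, n: False}
  {i: True, t: True, n: False}
  {n: True, t: True, i: False}


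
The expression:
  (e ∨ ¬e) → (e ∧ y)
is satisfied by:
  {e: True, y: True}


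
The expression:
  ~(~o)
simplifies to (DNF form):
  o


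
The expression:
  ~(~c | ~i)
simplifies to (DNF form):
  c & i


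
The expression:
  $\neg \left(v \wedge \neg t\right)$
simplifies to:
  $t \vee \neg v$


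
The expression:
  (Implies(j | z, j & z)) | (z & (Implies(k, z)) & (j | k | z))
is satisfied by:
  {z: True, j: False}
  {j: False, z: False}
  {j: True, z: True}


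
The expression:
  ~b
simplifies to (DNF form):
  ~b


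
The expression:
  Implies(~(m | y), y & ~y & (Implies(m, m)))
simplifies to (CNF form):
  m | y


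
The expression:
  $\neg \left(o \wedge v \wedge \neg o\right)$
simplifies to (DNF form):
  $\text{True}$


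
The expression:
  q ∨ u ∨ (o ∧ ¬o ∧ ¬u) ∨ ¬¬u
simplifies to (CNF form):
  q ∨ u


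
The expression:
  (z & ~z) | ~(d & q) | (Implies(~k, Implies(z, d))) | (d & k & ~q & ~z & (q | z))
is always true.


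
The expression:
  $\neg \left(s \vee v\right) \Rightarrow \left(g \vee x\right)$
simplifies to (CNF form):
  $g \vee s \vee v \vee x$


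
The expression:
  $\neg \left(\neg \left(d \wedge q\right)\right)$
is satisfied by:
  {d: True, q: True}


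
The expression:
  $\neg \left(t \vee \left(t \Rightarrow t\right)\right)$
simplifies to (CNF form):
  $\text{False}$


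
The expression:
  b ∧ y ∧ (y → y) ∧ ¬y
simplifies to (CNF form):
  False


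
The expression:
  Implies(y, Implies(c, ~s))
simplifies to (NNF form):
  ~c | ~s | ~y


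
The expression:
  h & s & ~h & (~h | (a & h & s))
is never true.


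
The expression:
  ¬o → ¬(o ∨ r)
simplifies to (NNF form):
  o ∨ ¬r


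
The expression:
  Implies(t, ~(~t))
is always true.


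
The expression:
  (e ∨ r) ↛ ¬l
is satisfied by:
  {r: True, e: True, l: True}
  {r: True, l: True, e: False}
  {e: True, l: True, r: False}


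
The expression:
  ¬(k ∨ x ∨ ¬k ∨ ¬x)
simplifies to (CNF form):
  False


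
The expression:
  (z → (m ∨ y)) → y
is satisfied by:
  {y: True, z: True, m: False}
  {y: True, m: False, z: False}
  {y: True, z: True, m: True}
  {y: True, m: True, z: False}
  {z: True, m: False, y: False}


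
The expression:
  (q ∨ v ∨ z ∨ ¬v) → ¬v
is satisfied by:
  {v: False}


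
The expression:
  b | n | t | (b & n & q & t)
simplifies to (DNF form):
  b | n | t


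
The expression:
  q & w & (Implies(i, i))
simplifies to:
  q & w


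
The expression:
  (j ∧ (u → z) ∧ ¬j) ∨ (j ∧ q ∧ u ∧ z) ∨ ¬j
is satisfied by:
  {q: True, z: True, u: True, j: False}
  {q: True, z: True, u: False, j: False}
  {q: True, u: True, z: False, j: False}
  {q: True, u: False, z: False, j: False}
  {z: True, u: True, q: False, j: False}
  {z: True, u: False, q: False, j: False}
  {u: True, q: False, z: False, j: False}
  {u: False, q: False, z: False, j: False}
  {j: True, q: True, z: True, u: True}


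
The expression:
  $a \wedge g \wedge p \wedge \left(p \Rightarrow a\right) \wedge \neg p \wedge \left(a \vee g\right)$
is never true.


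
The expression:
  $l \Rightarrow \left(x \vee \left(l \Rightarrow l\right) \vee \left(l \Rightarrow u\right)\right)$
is always true.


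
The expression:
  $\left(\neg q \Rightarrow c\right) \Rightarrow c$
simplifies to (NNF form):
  $c \vee \neg q$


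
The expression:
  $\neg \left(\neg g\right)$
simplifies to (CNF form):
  $g$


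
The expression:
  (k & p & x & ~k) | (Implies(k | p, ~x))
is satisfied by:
  {k: False, x: False, p: False}
  {p: True, k: False, x: False}
  {k: True, p: False, x: False}
  {p: True, k: True, x: False}
  {x: True, p: False, k: False}


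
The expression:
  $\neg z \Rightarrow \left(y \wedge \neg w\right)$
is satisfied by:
  {z: True, y: True, w: False}
  {z: True, y: False, w: False}
  {z: True, w: True, y: True}
  {z: True, w: True, y: False}
  {y: True, w: False, z: False}


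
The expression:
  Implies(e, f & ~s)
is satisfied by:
  {f: True, e: False, s: False}
  {f: False, e: False, s: False}
  {s: True, f: True, e: False}
  {s: True, f: False, e: False}
  {e: True, f: True, s: False}


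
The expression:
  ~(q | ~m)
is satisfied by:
  {m: True, q: False}


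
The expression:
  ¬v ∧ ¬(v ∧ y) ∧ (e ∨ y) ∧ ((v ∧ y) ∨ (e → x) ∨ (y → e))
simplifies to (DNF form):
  (e ∧ ¬v) ∨ (y ∧ ¬v)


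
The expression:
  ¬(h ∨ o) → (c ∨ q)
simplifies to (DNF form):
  c ∨ h ∨ o ∨ q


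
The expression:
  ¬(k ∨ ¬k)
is never true.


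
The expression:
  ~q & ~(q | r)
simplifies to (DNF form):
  ~q & ~r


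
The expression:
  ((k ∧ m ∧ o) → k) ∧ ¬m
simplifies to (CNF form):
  ¬m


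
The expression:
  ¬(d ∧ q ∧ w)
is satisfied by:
  {w: False, q: False, d: False}
  {d: True, w: False, q: False}
  {q: True, w: False, d: False}
  {d: True, q: True, w: False}
  {w: True, d: False, q: False}
  {d: True, w: True, q: False}
  {q: True, w: True, d: False}


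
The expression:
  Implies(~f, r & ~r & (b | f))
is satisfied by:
  {f: True}


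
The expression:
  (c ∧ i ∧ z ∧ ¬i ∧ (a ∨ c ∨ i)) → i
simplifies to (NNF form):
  True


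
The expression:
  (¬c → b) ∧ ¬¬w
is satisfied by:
  {b: True, c: True, w: True}
  {b: True, w: True, c: False}
  {c: True, w: True, b: False}


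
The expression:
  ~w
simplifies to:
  ~w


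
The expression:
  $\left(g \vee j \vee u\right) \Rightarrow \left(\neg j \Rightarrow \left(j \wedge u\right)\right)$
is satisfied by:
  {j: True, g: False, u: False}
  {u: True, j: True, g: False}
  {j: True, g: True, u: False}
  {u: True, j: True, g: True}
  {u: False, g: False, j: False}


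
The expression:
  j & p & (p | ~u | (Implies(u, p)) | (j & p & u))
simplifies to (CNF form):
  j & p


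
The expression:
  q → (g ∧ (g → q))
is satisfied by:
  {g: True, q: False}
  {q: False, g: False}
  {q: True, g: True}


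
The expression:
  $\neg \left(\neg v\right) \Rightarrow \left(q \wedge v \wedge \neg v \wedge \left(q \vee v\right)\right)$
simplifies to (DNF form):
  $\neg v$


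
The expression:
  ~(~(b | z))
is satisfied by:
  {b: True, z: True}
  {b: True, z: False}
  {z: True, b: False}


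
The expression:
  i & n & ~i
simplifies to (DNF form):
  False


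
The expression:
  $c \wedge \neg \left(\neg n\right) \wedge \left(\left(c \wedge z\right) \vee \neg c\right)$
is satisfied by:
  {c: True, z: True, n: True}


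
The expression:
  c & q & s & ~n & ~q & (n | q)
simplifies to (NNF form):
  False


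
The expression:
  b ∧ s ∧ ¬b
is never true.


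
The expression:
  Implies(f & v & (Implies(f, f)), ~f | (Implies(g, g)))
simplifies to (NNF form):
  True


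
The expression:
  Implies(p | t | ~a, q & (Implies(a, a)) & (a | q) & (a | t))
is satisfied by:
  {q: True, a: True, t: False, p: False}
  {q: True, p: True, a: True, t: False}
  {q: True, t: True, a: True, p: False}
  {q: True, t: True, a: False, p: False}
  {q: True, t: True, p: True, a: True}
  {q: True, t: True, p: True, a: False}
  {a: True, p: False, t: False, q: False}


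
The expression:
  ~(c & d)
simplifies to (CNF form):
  ~c | ~d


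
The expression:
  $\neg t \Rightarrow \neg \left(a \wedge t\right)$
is always true.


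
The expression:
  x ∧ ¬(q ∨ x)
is never true.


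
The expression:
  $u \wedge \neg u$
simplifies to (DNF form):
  $\text{False}$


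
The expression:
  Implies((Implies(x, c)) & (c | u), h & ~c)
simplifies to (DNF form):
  (h & ~c) | (x & ~c) | (~c & ~u)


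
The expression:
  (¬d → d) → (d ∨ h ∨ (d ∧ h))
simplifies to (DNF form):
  True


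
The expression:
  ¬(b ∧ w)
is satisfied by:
  {w: False, b: False}
  {b: True, w: False}
  {w: True, b: False}


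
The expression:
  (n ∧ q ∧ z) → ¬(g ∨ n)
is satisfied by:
  {z: False, n: False, q: False}
  {q: True, z: False, n: False}
  {n: True, z: False, q: False}
  {q: True, n: True, z: False}
  {z: True, q: False, n: False}
  {q: True, z: True, n: False}
  {n: True, z: True, q: False}


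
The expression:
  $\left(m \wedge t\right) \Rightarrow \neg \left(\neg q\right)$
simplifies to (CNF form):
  $q \vee \neg m \vee \neg t$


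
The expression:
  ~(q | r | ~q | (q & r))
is never true.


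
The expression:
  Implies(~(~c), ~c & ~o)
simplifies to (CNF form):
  ~c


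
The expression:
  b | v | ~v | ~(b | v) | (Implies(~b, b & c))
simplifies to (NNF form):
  True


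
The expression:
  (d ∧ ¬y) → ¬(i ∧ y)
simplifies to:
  True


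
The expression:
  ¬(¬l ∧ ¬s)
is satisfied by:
  {l: True, s: True}
  {l: True, s: False}
  {s: True, l: False}


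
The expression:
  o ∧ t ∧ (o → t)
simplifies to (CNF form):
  o ∧ t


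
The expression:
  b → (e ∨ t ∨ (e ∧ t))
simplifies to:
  e ∨ t ∨ ¬b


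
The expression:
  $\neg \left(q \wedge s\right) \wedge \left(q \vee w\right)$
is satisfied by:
  {w: True, s: False, q: False}
  {q: True, w: True, s: False}
  {q: True, s: False, w: False}
  {w: True, s: True, q: False}


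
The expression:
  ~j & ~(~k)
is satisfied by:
  {k: True, j: False}


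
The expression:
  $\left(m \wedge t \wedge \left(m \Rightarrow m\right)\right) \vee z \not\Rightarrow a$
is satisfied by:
  {z: True, m: True, t: True, a: False}
  {z: True, m: True, a: False, t: False}
  {z: True, t: True, a: False, m: False}
  {z: True, a: False, t: False, m: False}
  {m: True, t: True, a: False, z: False}
  {z: True, m: True, t: True, a: True}
  {m: True, t: True, a: True, z: False}


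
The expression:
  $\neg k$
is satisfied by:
  {k: False}


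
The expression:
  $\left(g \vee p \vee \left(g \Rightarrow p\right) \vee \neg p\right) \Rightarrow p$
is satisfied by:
  {p: True}


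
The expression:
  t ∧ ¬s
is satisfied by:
  {t: True, s: False}


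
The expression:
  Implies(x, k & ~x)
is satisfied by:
  {x: False}


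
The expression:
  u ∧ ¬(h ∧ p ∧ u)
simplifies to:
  u ∧ (¬h ∨ ¬p)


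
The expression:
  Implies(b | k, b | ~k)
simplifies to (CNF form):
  b | ~k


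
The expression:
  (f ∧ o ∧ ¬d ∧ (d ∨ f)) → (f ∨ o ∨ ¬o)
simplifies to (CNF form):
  True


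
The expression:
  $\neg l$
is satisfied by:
  {l: False}


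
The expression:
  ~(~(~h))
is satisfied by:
  {h: False}


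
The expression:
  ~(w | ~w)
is never true.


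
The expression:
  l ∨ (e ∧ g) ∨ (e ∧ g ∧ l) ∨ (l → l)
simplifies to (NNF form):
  True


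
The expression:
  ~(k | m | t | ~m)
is never true.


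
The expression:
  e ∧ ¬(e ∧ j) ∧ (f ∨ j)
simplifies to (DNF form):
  e ∧ f ∧ ¬j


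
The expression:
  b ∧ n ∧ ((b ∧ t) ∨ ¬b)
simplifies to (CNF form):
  b ∧ n ∧ t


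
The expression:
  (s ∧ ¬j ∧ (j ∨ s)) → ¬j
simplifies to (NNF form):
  True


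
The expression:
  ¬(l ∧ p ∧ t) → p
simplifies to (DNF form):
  p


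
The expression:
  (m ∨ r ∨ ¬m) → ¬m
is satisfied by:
  {m: False}


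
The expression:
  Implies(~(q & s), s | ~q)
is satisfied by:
  {s: True, q: False}
  {q: False, s: False}
  {q: True, s: True}


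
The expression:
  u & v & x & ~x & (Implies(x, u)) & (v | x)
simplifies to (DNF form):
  False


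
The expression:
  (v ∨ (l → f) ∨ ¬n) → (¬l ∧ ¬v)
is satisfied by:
  {n: True, v: False, l: False, f: False}
  {f: False, v: False, n: False, l: False}
  {f: True, n: True, v: False, l: False}
  {f: True, v: False, n: False, l: False}
  {l: True, n: True, f: False, v: False}


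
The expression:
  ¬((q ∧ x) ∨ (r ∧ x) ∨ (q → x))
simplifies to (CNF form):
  q ∧ ¬x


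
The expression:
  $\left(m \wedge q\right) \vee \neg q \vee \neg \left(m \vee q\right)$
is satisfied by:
  {m: True, q: False}
  {q: False, m: False}
  {q: True, m: True}


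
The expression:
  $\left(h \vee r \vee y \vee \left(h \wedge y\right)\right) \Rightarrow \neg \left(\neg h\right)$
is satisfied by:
  {h: True, r: False, y: False}
  {y: True, h: True, r: False}
  {h: True, r: True, y: False}
  {y: True, h: True, r: True}
  {y: False, r: False, h: False}


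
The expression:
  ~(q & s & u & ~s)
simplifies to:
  True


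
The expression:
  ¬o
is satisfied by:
  {o: False}


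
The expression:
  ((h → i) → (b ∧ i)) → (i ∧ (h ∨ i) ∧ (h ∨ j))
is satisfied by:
  {j: True, h: False, b: False, i: False}
  {j: False, h: False, b: False, i: False}
  {i: True, j: True, h: False, b: False}
  {i: True, j: False, h: False, b: False}
  {b: True, j: True, h: False, i: False}
  {b: True, j: False, h: False, i: False}
  {i: True, b: True, j: True, h: False}
  {h: True, i: True, j: True, b: False}
  {h: True, i: True, j: False, b: False}
  {i: True, b: True, h: True, j: True}
  {i: True, b: True, h: True, j: False}


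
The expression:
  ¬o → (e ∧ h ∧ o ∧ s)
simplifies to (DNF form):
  o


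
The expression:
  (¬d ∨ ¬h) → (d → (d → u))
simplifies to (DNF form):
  h ∨ u ∨ ¬d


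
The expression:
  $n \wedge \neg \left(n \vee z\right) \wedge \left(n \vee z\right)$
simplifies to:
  $\text{False}$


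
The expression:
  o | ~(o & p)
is always true.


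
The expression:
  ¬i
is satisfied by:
  {i: False}


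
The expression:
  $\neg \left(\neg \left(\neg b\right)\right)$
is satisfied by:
  {b: False}


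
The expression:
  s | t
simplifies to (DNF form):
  s | t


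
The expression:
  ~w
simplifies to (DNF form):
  ~w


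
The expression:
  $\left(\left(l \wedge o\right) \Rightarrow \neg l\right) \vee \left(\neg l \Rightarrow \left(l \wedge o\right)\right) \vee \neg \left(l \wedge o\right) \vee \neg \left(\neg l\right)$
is always true.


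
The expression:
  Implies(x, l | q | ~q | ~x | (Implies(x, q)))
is always true.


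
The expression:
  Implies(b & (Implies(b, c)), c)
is always true.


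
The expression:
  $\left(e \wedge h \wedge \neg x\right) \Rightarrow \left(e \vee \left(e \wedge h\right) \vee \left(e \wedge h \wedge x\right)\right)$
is always true.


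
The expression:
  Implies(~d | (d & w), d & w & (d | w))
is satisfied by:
  {d: True}


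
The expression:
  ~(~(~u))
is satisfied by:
  {u: False}


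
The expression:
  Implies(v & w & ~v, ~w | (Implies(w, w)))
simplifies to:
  True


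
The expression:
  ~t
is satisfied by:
  {t: False}


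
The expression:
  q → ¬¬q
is always true.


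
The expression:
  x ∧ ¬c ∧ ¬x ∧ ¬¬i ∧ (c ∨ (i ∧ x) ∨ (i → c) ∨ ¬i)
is never true.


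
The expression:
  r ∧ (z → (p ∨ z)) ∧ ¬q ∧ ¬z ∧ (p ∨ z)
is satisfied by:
  {r: True, p: True, q: False, z: False}


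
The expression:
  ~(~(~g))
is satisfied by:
  {g: False}


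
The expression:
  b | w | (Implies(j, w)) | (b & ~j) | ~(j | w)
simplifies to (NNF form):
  b | w | ~j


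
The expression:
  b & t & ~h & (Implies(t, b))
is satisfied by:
  {t: True, b: True, h: False}


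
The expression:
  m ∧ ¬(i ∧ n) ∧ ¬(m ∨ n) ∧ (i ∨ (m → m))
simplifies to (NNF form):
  False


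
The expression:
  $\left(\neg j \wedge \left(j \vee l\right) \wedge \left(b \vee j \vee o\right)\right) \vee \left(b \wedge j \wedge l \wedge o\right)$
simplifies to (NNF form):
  $l \wedge \left(b \vee o\right) \wedge \left(b \vee \neg j\right) \wedge \left(o \vee \neg j\right)$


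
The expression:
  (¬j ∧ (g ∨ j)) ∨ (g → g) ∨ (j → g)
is always true.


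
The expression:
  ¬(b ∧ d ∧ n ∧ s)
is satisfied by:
  {s: False, d: False, n: False, b: False}
  {b: True, s: False, d: False, n: False}
  {n: True, s: False, d: False, b: False}
  {b: True, n: True, s: False, d: False}
  {d: True, b: False, s: False, n: False}
  {b: True, d: True, s: False, n: False}
  {n: True, d: True, b: False, s: False}
  {b: True, n: True, d: True, s: False}
  {s: True, n: False, d: False, b: False}
  {b: True, s: True, n: False, d: False}
  {n: True, s: True, b: False, d: False}
  {b: True, n: True, s: True, d: False}
  {d: True, s: True, n: False, b: False}
  {b: True, d: True, s: True, n: False}
  {n: True, d: True, s: True, b: False}


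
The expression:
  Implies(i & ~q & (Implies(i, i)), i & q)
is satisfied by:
  {q: True, i: False}
  {i: False, q: False}
  {i: True, q: True}


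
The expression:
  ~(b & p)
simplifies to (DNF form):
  ~b | ~p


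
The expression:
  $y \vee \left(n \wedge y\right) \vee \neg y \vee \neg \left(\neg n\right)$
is always true.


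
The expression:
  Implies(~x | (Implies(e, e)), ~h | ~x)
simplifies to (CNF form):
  ~h | ~x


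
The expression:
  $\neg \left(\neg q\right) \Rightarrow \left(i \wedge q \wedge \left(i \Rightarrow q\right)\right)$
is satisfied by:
  {i: True, q: False}
  {q: False, i: False}
  {q: True, i: True}


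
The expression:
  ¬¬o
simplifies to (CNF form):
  o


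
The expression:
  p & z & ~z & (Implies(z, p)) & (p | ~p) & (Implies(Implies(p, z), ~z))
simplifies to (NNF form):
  False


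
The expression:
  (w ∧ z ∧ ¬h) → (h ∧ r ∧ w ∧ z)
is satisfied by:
  {h: True, w: False, z: False}
  {w: False, z: False, h: False}
  {z: True, h: True, w: False}
  {z: True, w: False, h: False}
  {h: True, w: True, z: False}
  {w: True, h: False, z: False}
  {z: True, w: True, h: True}


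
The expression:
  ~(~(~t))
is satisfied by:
  {t: False}


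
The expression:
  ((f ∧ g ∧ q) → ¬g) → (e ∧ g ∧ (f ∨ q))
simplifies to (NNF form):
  g ∧ (e ∨ f) ∧ (e ∨ q) ∧ (f ∨ q)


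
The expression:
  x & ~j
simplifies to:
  x & ~j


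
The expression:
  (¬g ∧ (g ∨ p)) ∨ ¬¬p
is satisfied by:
  {p: True}


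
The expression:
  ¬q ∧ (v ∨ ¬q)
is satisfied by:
  {q: False}


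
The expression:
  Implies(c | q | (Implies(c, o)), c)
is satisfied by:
  {c: True}


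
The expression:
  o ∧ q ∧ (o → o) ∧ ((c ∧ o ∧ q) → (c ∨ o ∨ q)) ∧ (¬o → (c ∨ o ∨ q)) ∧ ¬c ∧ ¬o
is never true.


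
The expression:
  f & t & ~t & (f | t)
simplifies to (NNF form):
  False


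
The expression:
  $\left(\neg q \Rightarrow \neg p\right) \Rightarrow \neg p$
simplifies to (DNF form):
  $\neg p \vee \neg q$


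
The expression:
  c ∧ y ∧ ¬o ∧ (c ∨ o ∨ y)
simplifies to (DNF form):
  c ∧ y ∧ ¬o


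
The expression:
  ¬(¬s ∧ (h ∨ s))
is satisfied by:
  {s: True, h: False}
  {h: False, s: False}
  {h: True, s: True}


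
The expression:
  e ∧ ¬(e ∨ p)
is never true.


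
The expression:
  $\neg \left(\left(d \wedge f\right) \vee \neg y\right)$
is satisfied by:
  {y: True, d: False, f: False}
  {f: True, y: True, d: False}
  {d: True, y: True, f: False}


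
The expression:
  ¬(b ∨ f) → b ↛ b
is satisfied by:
  {b: True, f: True}
  {b: True, f: False}
  {f: True, b: False}


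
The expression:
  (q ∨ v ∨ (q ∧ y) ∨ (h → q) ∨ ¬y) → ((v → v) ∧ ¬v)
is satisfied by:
  {v: False}


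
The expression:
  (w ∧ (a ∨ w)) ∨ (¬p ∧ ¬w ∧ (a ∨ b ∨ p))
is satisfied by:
  {a: True, b: True, w: True, p: False}
  {a: True, w: True, p: False, b: False}
  {b: True, w: True, p: False, a: False}
  {w: True, b: False, p: False, a: False}
  {a: True, w: True, p: True, b: True}
  {a: True, w: True, p: True, b: False}
  {w: True, p: True, b: True, a: False}
  {w: True, p: True, a: False, b: False}
  {b: True, a: True, p: False, w: False}
  {a: True, b: False, p: False, w: False}
  {b: True, a: False, p: False, w: False}


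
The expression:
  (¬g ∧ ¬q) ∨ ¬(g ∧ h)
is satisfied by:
  {h: False, g: False}
  {g: True, h: False}
  {h: True, g: False}
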